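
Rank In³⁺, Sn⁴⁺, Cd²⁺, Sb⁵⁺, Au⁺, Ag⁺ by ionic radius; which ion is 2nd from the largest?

Work out protons and electrons: Sb⁵⁺: 46 e⁻, Z=51, Sn⁴⁺: 46 e⁻, Z=50, In³⁺: 46 e⁻, Z=49, Cd²⁺: 46 e⁻, Z=48, Ag⁺: 46 e⁻, Z=47, Au⁺: 78 e⁻, Z=79. Sb⁵⁺ < Sn⁴⁺ (isoelectronic, higher Z=51 is smaller); Sn⁴⁺ < In³⁺ (isoelectronic, higher Z=50 is smaller); In³⁺ < Cd²⁺ (both 46 e⁻, Z=49>48); Cd²⁺ < Ag⁺ (both 46 e⁻, Z=48>47); Ag⁺ < Au⁺ (same group, 1 shell fewer).
Ordering: Sb⁵⁺ < Sn⁴⁺ < In³⁺ < Cd²⁺ < Ag⁺ < Au⁺. The 2nd largest is Ag⁺.

Ag⁺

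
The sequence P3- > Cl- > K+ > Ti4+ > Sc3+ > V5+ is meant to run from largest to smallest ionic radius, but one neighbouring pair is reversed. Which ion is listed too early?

Compare adjacent ions: Ti4+ and Sc3+ share 18 electrons; the higher nuclear charge on Ti (Z=22) contracts it more, so Ti4+ < Sc3+ — yet in this decreasing list Ti4+ sits before Sc3+. Nothing else is reversed, so Ti4+ should move one place to the right.

Ti4+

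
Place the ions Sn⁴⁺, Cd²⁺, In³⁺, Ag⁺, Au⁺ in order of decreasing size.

Au⁺ > Ag⁺ > Cd²⁺ > In³⁺ > Sn⁴⁺

Work out protons and electrons: Sn⁴⁺ (Z=50, 46 e⁻), In³⁺ (Z=49, 46 e⁻), Cd²⁺ (Z=48, 46 e⁻), Ag⁺ (Z=47, 46 e⁻), Au⁺ (Z=79, 78 e⁻). Sn⁴⁺ < In³⁺ (both 46 e⁻, Z=50>49); In³⁺ < Cd²⁺ (both 46 e⁻, Z=49>48); Cd²⁺ < Ag⁺ (isoelectronic, higher Z=48 is smaller); Ag⁺ < Au⁺ (same group, period 5 vs 6).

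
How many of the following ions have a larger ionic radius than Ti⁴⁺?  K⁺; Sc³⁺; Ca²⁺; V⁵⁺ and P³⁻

4

These species are isoelectronic with 18 electrons. The only difference is the number of protons: V⁵⁺ (Z=23), Ti⁴⁺ (Z=22), Sc³⁺ (Z=21), Ca²⁺ (Z=20), K⁺ (Z=19), P³⁻ (Z=15). The strongest nuclear pull (V⁵⁺) gives the smallest ion.
Placing each against Ti⁴⁺: smaller — V⁵⁺; larger — Sc³⁺, Ca²⁺, K⁺, P³⁻. That's 4.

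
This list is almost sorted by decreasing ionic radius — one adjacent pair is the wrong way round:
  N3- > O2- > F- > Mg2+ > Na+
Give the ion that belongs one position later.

The pair Mg2+, Na+ is the wrong way round — Mg2+ and Na+ share 10 electrons; the higher nuclear charge on Mg (Z=12) contracts it more, so Mg2+ < Na+. All other adjacent pairs agree with periodic trends, so Mg2+ is the misplaced ion.

Mg2+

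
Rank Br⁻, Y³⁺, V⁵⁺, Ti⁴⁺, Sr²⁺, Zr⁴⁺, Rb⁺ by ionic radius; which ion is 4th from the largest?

Y³⁺

Work out protons and electrons: V⁵⁺ has 18 e⁻ (Z=23), Ti⁴⁺ has 18 e⁻ (Z=22), Zr⁴⁺ has 36 e⁻ (Z=40), Y³⁺ has 36 e⁻ (Z=39), Sr²⁺ has 36 e⁻ (Z=38), Rb⁺ has 36 e⁻ (Z=37), Br⁻ has 36 e⁻ (Z=35). V⁵⁺ < Ti⁴⁺ (both 18 e⁻, Z=23>22); Ti⁴⁺ < Zr⁴⁺ (same group, 1 shell fewer); Zr⁴⁺ < Y³⁺ (both 36 e⁻, Z=40>39); Y³⁺ < Sr²⁺ (both 36 e⁻, Z=39>38); Sr²⁺ < Rb⁺ (isoelectronic, higher Z=38 is smaller); Rb⁺ < Br⁻ (both 36 e⁻, Z=37>35).
Ordering: V⁵⁺ < Ti⁴⁺ < Zr⁴⁺ < Y³⁺ < Sr²⁺ < Rb⁺ < Br⁻. The 4th largest is Y³⁺.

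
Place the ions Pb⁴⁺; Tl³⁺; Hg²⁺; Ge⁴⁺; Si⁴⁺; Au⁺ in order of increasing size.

Si⁴⁺ < Ge⁴⁺ < Pb⁴⁺ < Tl³⁺ < Hg²⁺ < Au⁺

Tabulating Z and e⁻: Si⁴⁺ has 10 e⁻ (Z=14), Ge⁴⁺ has 28 e⁻ (Z=32), Pb⁴⁺ has 78 e⁻ (Z=82), Tl³⁺ has 78 e⁻ (Z=81), Hg²⁺ has 78 e⁻ (Z=80), Au⁺ has 78 e⁻ (Z=79). Si⁴⁺ < Ge⁴⁺ (same group, 1 shell fewer); Ge⁴⁺ < Pb⁴⁺ (same group, period 4 vs 6); Pb⁴⁺ < Tl³⁺ (both 78 e⁻, Z=82>81); Tl³⁺ < Hg²⁺ (both 78 e⁻, Z=81>80); Hg²⁺ < Au⁺ (isoelectronic, higher Z=80 is smaller).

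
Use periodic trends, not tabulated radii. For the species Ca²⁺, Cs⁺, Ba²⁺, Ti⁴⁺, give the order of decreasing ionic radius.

Cs⁺ > Ba²⁺ > Ca²⁺ > Ti⁴⁺

Tabulating Z and e⁻: Ti⁴⁺ (Z=22, 18 e⁻), Ca²⁺ (Z=20, 18 e⁻), Ba²⁺ (Z=56, 54 e⁻), Cs⁺ (Z=55, 54 e⁻). Ti⁴⁺ < Ca²⁺ (isoelectronic, higher Z=22 is smaller); Ca²⁺ < Ba²⁺ (same group, 2 shells fewer); Ba²⁺ < Cs⁺ (both 54 e⁻, Z=56>55).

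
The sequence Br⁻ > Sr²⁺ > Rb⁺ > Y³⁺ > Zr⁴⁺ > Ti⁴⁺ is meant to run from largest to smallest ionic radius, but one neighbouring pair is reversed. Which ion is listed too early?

Scanning neighbour by neighbour, only Sr²⁺/Rb⁺ violates a trend: both have 36 electrons but Z(Sr)=38 > Z(Rb)=37, so Sr²⁺ should be the smaller of the two. That makes Sr²⁺ the one sitting a position early relative to where it belongs.

Sr²⁺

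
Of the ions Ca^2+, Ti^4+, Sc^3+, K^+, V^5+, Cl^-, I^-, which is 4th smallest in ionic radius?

Ca^2+

Electron counts and nuclear charges: V^5+: 18 e⁻, Z=23, Ti^4+: 18 e⁻, Z=22, Sc^3+: 18 e⁻, Z=21, Ca^2+: 18 e⁻, Z=20, K^+: 18 e⁻, Z=19, Cl^-: 18 e⁻, Z=17, I^-: 54 e⁻, Z=53. V^5+ < Ti^4+ (isoelectronic, higher Z=23 is smaller); Ti^4+ < Sc^3+ (isoelectronic, higher Z=22 is smaller); Sc^3+ < Ca^2+ (both 18 e⁻, Z=21>20); Ca^2+ < K^+ (isoelectronic, higher Z=20 is smaller); K^+ < Cl^- (both 18 e⁻, Z=19>17); Cl^- < I^- (same group, period 3 vs 5).
Full ascending order: V^5+ < Ti^4+ < Sc^3+ < Ca^2+ < K^+ < Cl^- < I^-. Counting from the smallest, position 4 is Ca^2+.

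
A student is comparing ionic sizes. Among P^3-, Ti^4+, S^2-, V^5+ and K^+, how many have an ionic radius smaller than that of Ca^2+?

2

Isoelectronic series (18 e⁻ each). Size is set by nuclear charge: more protons means a smaller ion. V^5+ (Z=23), Ti^4+ (Z=22), Ca^2+ (Z=20), K^+ (Z=19), S^2- (Z=16), P^3- (Z=15).
Ordering all of them (including Ca^2+) by radius gives V^5+ < Ti^4+ < Ca^2+ < K^+ < S^2- < P^3-. So 2 are smaller.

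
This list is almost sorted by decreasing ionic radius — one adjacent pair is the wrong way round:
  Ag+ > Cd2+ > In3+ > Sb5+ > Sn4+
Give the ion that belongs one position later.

Sb5+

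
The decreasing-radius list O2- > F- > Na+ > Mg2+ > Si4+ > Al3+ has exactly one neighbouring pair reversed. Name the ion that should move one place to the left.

Al3+

Scanning neighbour by neighbour, only Si4+/Al3+ violates a trend: Si4+ and Al3+ share 10 electrons; the higher nuclear charge on Si (Z=14) contracts it more, so Si4+ < Al3+. That makes Al3+ the one sitting a position late relative to where it belongs.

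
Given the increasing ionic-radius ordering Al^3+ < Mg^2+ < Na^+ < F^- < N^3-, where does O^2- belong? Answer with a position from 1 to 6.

5

Isoelectronic series (10 e⁻ each). Size is set by nuclear charge: more protons means a smaller ion. Al^3+ (Z=13), Mg^2+ (Z=12), Na^+ (Z=11), F^- (Z=9), O^2- (Z=8), N^3- (Z=7).
The complete sequence is Al^3+ < Mg^2+ < Na^+ < F^- < O^2- < N^3-. O^2- sits at position 5.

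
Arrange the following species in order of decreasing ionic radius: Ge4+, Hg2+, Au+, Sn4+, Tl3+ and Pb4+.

Au+ > Hg2+ > Tl3+ > Pb4+ > Sn4+ > Ge4+

Electron counts and nuclear charges: Ge4+ has 28 e⁻ (Z=32), Sn4+ has 46 e⁻ (Z=50), Pb4+ has 78 e⁻ (Z=82), Tl3+ has 78 e⁻ (Z=81), Hg2+ has 78 e⁻ (Z=80), Au+ has 78 e⁻ (Z=79). Ge4+ < Sn4+ (same group, 1 shell fewer); Sn4+ < Pb4+ (same group, 1 shell fewer); Pb4+ < Tl3+ (both 78 e⁻, Z=82>81); Tl3+ < Hg2+ (isoelectronic, higher Z=81 is smaller); Hg2+ < Au+ (both 78 e⁻, Z=80>79).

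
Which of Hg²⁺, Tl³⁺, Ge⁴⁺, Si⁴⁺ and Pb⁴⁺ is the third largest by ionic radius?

Work out protons and electrons: Si⁴⁺ has 10 e⁻ (Z=14), Ge⁴⁺ has 28 e⁻ (Z=32), Pb⁴⁺ has 78 e⁻ (Z=82), Tl³⁺ has 78 e⁻ (Z=81), Hg²⁺ has 78 e⁻ (Z=80). Si⁴⁺ < Ge⁴⁺ (same group, 1 shell fewer); Ge⁴⁺ < Pb⁴⁺ (same group, 2 shells fewer); Pb⁴⁺ < Tl³⁺ (both 78 e⁻, Z=82>81); Tl³⁺ < Hg²⁺ (isoelectronic, higher Z=81 is smaller).
Ordering: Si⁴⁺ < Ge⁴⁺ < Pb⁴⁺ < Tl³⁺ < Hg²⁺. The third largest is Pb⁴⁺.

Pb⁴⁺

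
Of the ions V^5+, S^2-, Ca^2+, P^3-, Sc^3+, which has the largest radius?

These species are isoelectronic with 18 electrons. The only difference is the number of protons: V^5+ (Z=23), Sc^3+ (Z=21), Ca^2+ (Z=20), S^2- (Z=16), P^3- (Z=15). The strongest nuclear pull (V^5+) gives the smallest ion.

P^3-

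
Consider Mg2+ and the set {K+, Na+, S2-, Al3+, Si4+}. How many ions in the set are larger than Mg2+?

3

First list Z and electron count for each: Si4+ (Z=14, 10 e⁻), Al3+ (Z=13, 10 e⁻), Mg2+ (Z=12, 10 e⁻), Na+ (Z=11, 10 e⁻), K+ (Z=19, 18 e⁻), S2- (Z=16, 18 e⁻). Si4+ < Al3+ (both 10 e⁻, Z=14>13); Al3+ < Mg2+ (both 10 e⁻, Z=13>12); Mg2+ < Na+ (isoelectronic, higher Z=12 is smaller); Na+ < K+ (same group, 1 shell fewer); K+ < S2- (both 18 e⁻, Z=19>16).
Ordering all of them (including Mg2+) by radius gives Si4+ < Al3+ < Mg2+ < Na+ < K+ < S2-. That's 3.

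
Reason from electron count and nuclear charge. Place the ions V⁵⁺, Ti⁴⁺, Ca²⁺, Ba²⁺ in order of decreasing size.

Work out protons and electrons: V⁵⁺ has 18 e⁻ (Z=23), Ti⁴⁺ has 18 e⁻ (Z=22), Ca²⁺ has 18 e⁻ (Z=20), Ba²⁺ has 54 e⁻ (Z=56). V⁵⁺ < Ti⁴⁺ (isoelectronic, higher Z=23 is smaller); Ti⁴⁺ < Ca²⁺ (isoelectronic, higher Z=22 is smaller); Ca²⁺ < Ba²⁺ (same group, 2 shells fewer).

Ba²⁺ > Ca²⁺ > Ti⁴⁺ > V⁵⁺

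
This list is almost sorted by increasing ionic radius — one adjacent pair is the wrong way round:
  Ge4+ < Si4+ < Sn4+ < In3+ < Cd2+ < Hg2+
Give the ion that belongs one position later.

Ge4+

The pair Ge4+, Si4+ is the wrong way round — both in group 14 with the same charge; Si4+ (period 3) has the smaller radius. All other adjacent pairs agree with periodic trends, so Ge4+ is the misplaced ion.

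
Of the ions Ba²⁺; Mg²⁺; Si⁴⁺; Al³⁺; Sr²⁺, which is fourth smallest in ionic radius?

Si⁴⁺: 10 e⁻, Z=14, Al³⁺: 10 e⁻, Z=13, Mg²⁺: 10 e⁻, Z=12, Sr²⁺: 36 e⁻, Z=38, Ba²⁺: 54 e⁻, Z=56. Si⁴⁺ < Al³⁺ (both 10 e⁻, Z=14>13); Al³⁺ < Mg²⁺ (both 10 e⁻, Z=13>12); Mg²⁺ < Sr²⁺ (same group, period 3 vs 5); Sr²⁺ < Ba²⁺ (same group, period 5 vs 6).
That gives Si⁴⁺ < Al³⁺ < Mg²⁺ < Sr²⁺ < Ba²⁺. From the smallest end, number 4 is Sr²⁺.

Sr²⁺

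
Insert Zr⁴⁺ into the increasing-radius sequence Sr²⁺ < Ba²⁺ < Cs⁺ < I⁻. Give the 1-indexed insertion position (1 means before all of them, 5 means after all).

1

Work out protons and electrons: Zr⁴⁺: 36 e⁻, Z=40, Sr²⁺: 36 e⁻, Z=38, Ba²⁺: 54 e⁻, Z=56, Cs⁺: 54 e⁻, Z=55, I⁻: 54 e⁻, Z=53. Zr⁴⁺ < Sr²⁺ (isoelectronic, higher Z=40 is smaller); Sr²⁺ < Ba²⁺ (same group, 1 shell fewer); Ba²⁺ < Cs⁺ (isoelectronic, higher Z=56 is smaller); Cs⁺ < I⁻ (both 54 e⁻, Z=55>53).
With Zr⁴⁺ included the full order is Zr⁴⁺ < Sr²⁺ < Ba²⁺ < Cs⁺ < I⁻, so it takes position 1.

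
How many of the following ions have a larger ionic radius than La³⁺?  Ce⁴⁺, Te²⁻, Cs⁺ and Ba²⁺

Isoelectronic series (54 e⁻ each). Size is set by nuclear charge: more protons means a smaller ion. Ce⁴⁺ (Z=58), La³⁺ (Z=57), Ba²⁺ (Z=56), Cs⁺ (Z=55), Te²⁻ (Z=52).
Placing each against La³⁺: smaller — Ce⁴⁺; larger — Ba²⁺, Cs⁺, Te²⁻. So 3 are larger.

3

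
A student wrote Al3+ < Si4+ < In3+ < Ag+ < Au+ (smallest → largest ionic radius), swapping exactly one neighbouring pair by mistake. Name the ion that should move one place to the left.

Scanning neighbour by neighbour, only Al3+/Si4+ violates a trend: they are isoelectronic (10 e⁻) and Si has more protons than Al (14 vs 13), making Si4+ smaller. That makes Si4+ the one sitting a position late relative to where it belongs.

Si4+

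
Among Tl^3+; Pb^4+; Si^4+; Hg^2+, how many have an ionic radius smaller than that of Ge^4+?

First list Z and electron count for each: Si^4+ has 10 e⁻ (Z=14), Ge^4+ has 28 e⁻ (Z=32), Pb^4+ has 78 e⁻ (Z=82), Tl^3+ has 78 e⁻ (Z=81), Hg^2+ has 78 e⁻ (Z=80). Si^4+ < Ge^4+ (same group, period 3 vs 4); Ge^4+ < Pb^4+ (same group, period 4 vs 6); Pb^4+ < Tl^3+ (isoelectronic, higher Z=82 is smaller); Tl^3+ < Hg^2+ (both 78 e⁻, Z=81>80).
Overall: Si^4+ < Ge^4+ < Pb^4+ < Tl^3+ < Hg^2+. Ge^4+ has 1 below it and 3 above. That's 1.

1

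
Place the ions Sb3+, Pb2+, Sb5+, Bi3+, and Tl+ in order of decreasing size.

Tabulating Z and e⁻: Sb5+: 46 e⁻, Z=51, Sb3+: 48 e⁻, Z=51, Bi3+: 80 e⁻, Z=83, Pb2+: 80 e⁻, Z=82, Tl+: 80 e⁻, Z=81. Sb5+ < Sb3+ (same element, +5 vs +3); Sb3+ < Bi3+ (same group, period 5 vs 6); Bi3+ < Pb2+ (both 80 e⁻, Z=83>82); Pb2+ < Tl+ (isoelectronic, higher Z=82 is smaller).

Tl+ > Pb2+ > Bi3+ > Sb3+ > Sb5+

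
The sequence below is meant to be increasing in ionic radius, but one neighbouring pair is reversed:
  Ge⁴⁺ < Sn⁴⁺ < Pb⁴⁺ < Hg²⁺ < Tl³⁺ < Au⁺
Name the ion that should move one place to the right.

Hg²⁺

Check each adjacent pair. Hg²⁺ and Tl³⁺ are reversed: they are isoelectronic (78 e⁻) and Tl has more protons than Hg (81 vs 80), making Tl³⁺ smaller. No other neighbouring pair contradicts the periodic trends, so Hg²⁺ is the ion listed too early.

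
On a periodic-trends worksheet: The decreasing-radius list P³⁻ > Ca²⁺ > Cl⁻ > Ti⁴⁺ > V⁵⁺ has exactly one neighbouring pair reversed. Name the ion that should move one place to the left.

Compare adjacent ions: Ca²⁺ and Cl⁻ share 18 electrons; the higher nuclear charge on Ca (Z=20) contracts it more, so Ca²⁺ < Cl⁻ — yet in this decreasing list Ca²⁺ sits before Cl⁻. Nothing else is reversed, so Cl⁻ should move one place to the left.

Cl⁻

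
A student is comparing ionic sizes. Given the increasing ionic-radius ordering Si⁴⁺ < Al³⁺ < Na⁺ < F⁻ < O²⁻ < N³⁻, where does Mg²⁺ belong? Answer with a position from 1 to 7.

These species are isoelectronic with 10 electrons. The only difference is the number of protons: Si⁴⁺ (Z=14), Al³⁺ (Z=13), Mg²⁺ (Z=12), Na⁺ (Z=11), F⁻ (Z=9), O²⁻ (Z=8), N³⁻ (Z=7). The strongest nuclear pull (Si⁴⁺) gives the smallest ion.
With Mg²⁺ included the full order is Si⁴⁺ < Al³⁺ < Mg²⁺ < Na⁺ < F⁻ < O²⁻ < N³⁻, so it takes position 3.

3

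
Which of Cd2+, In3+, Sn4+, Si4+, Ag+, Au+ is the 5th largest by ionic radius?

Sn4+

Tabulating Z and e⁻: Si4+: 10 e⁻, Z=14, Sn4+: 46 e⁻, Z=50, In3+: 46 e⁻, Z=49, Cd2+: 46 e⁻, Z=48, Ag+: 46 e⁻, Z=47, Au+: 78 e⁻, Z=79. Si4+ < Sn4+ (same group, 2 shells fewer); Sn4+ < In3+ (both 46 e⁻, Z=50>49); In3+ < Cd2+ (both 46 e⁻, Z=49>48); Cd2+ < Ag+ (both 46 e⁻, Z=48>47); Ag+ < Au+ (same group, 1 shell fewer).
So the order is Si4+ < Sn4+ < In3+ < Cd2+ < Ag+ < Au+; the 5th-largest ion is Sn4+.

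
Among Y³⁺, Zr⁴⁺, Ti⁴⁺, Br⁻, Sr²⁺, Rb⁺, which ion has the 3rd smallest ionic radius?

Y³⁺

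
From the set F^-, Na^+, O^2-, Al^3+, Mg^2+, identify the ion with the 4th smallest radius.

F^-

All of these have 10 electrons (isoelectronic). With the same electron cloud, the ion with the most protons pulls it in tightest. Nuclear charges: Al^3+ (Z=13), Mg^2+ (Z=12), Na^+ (Z=11), F^- (Z=9), O^2- (Z=8). Highest Z is smallest.
Ordering: Al^3+ < Mg^2+ < Na^+ < F^- < O^2-. The 4th smallest is F^-.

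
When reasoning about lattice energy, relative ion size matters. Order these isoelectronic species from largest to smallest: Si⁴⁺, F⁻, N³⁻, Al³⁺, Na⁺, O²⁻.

Each ion has 10 electrons. The ranking follows nuclear charge in reverse — greater Z gives a smaller radius. Si⁴⁺ (Z=14), Al³⁺ (Z=13), Na⁺ (Z=11), F⁻ (Z=9), O²⁻ (Z=8), N³⁻ (Z=7).

N³⁻ > O²⁻ > F⁻ > Na⁺ > Al³⁺ > Si⁴⁺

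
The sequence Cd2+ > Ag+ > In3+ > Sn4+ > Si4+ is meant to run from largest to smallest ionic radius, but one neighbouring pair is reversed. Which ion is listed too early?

Cd2+

Check each adjacent pair. Cd2+ and Ag+ are reversed: both have 46 electrons but Z(Cd)=48 > Z(Ag)=47, so Cd2+ should be the smaller of the two. No other neighbouring pair contradicts the periodic trends, so Cd2+ is the ion listed too early.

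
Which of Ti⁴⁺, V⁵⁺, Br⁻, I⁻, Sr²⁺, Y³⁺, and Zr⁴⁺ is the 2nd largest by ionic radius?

Br⁻

V⁵⁺ has 18 e⁻ (Z=23), Ti⁴⁺ has 18 e⁻ (Z=22), Zr⁴⁺ has 36 e⁻ (Z=40), Y³⁺ has 36 e⁻ (Z=39), Sr²⁺ has 36 e⁻ (Z=38), Br⁻ has 36 e⁻ (Z=35), I⁻ has 54 e⁻ (Z=53). V⁵⁺ < Ti⁴⁺ (isoelectronic, higher Z=23 is smaller); Ti⁴⁺ < Zr⁴⁺ (same group, period 4 vs 5); Zr⁴⁺ < Y³⁺ (both 36 e⁻, Z=40>39); Y³⁺ < Sr²⁺ (both 36 e⁻, Z=39>38); Sr²⁺ < Br⁻ (both 36 e⁻, Z=38>35); Br⁻ < I⁻ (same group, 1 shell fewer).
Full ascending order: V⁵⁺ < Ti⁴⁺ < Zr⁴⁺ < Y³⁺ < Sr²⁺ < Br⁻ < I⁻. Counting from the largest, position 2 is Br⁻.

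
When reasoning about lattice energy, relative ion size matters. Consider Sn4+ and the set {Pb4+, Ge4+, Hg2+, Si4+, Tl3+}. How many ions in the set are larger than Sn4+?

Si4+ (Z=14, 10 e⁻), Ge4+ (Z=32, 28 e⁻), Sn4+ (Z=50, 46 e⁻), Pb4+ (Z=82, 78 e⁻), Tl3+ (Z=81, 78 e⁻), Hg2+ (Z=80, 78 e⁻). Si4+ < Ge4+ (same group, period 3 vs 4); Ge4+ < Sn4+ (same group, 1 shell fewer); Sn4+ < Pb4+ (same group, 1 shell fewer); Pb4+ < Tl3+ (both 78 e⁻, Z=82>81); Tl3+ < Hg2+ (both 78 e⁻, Z=81>80).
Placing each against Sn4+: smaller — Si4+, Ge4+; larger — Pb4+, Tl3+, Hg2+. That's 3.

3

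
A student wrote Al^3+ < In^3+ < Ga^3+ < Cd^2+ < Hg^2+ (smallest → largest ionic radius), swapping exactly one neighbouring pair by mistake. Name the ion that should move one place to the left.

Ga^3+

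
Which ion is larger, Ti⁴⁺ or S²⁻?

Each ion has 18 electrons. The ranking follows nuclear charge in reverse — greater Z gives a smaller radius. Ti⁴⁺ (Z=22), S²⁻ (Z=16).

S²⁻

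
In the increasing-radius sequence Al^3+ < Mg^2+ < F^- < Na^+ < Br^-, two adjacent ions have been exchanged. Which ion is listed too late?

Na^+

The pair F^-, Na^+ is the wrong way round — Na^+ and F^- share 10 electrons; the higher nuclear charge on Na (Z=11) contracts it more, so Na^+ < F^-. All other adjacent pairs agree with periodic trends, so Na^+ is the misplaced ion.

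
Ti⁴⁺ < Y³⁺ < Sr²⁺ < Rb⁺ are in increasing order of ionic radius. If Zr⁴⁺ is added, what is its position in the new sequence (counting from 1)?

2

Work out protons and electrons: Ti⁴⁺: 18 e⁻, Z=22, Zr⁴⁺: 36 e⁻, Z=40, Y³⁺: 36 e⁻, Z=39, Sr²⁺: 36 e⁻, Z=38, Rb⁺: 36 e⁻, Z=37. Ti⁴⁺ < Zr⁴⁺ (same group, 1 shell fewer); Zr⁴⁺ < Y³⁺ (both 36 e⁻, Z=40>39); Y³⁺ < Sr²⁺ (isoelectronic, higher Z=39 is smaller); Sr²⁺ < Rb⁺ (both 36 e⁻, Z=38>37).
Merged order: Ti⁴⁺ < Zr⁴⁺ < Y³⁺ < Sr²⁺ < Rb⁺ — Zr⁴⁺ is number 2.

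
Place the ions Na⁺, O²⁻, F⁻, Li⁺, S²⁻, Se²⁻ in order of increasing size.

Li⁺ has 2 e⁻ (Z=3), Na⁺ has 10 e⁻ (Z=11), F⁻ has 10 e⁻ (Z=9), O²⁻ has 10 e⁻ (Z=8), S²⁻ has 18 e⁻ (Z=16), Se²⁻ has 36 e⁻ (Z=34). Li⁺ < Na⁺ (same group, period 2 vs 3); Na⁺ < F⁻ (both 10 e⁻, Z=11>9); F⁻ < O²⁻ (both 10 e⁻, Z=9>8); O²⁻ < S²⁻ (same group, 1 shell fewer); S²⁻ < Se²⁻ (same group, 1 shell fewer).

Li⁺ < Na⁺ < F⁻ < O²⁻ < S²⁻ < Se²⁻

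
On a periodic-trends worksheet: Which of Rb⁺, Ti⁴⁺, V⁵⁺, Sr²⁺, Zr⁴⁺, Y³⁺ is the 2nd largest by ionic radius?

Tabulating Z and e⁻: V⁵⁺: 18 e⁻, Z=23, Ti⁴⁺: 18 e⁻, Z=22, Zr⁴⁺: 36 e⁻, Z=40, Y³⁺: 36 e⁻, Z=39, Sr²⁺: 36 e⁻, Z=38, Rb⁺: 36 e⁻, Z=37. V⁵⁺ < Ti⁴⁺ (both 18 e⁻, Z=23>22); Ti⁴⁺ < Zr⁴⁺ (same group, period 4 vs 5); Zr⁴⁺ < Y³⁺ (isoelectronic, higher Z=40 is smaller); Y³⁺ < Sr²⁺ (both 36 e⁻, Z=39>38); Sr²⁺ < Rb⁺ (isoelectronic, higher Z=38 is smaller).
Full ascending order: V⁵⁺ < Ti⁴⁺ < Zr⁴⁺ < Y³⁺ < Sr²⁺ < Rb⁺. Counting from the largest, position 2 is Sr²⁺.

Sr²⁺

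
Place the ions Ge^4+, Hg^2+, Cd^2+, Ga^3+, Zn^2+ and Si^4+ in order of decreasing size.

Electron counts and nuclear charges: Si^4+ has 10 e⁻ (Z=14), Ge^4+ has 28 e⁻ (Z=32), Ga^3+ has 28 e⁻ (Z=31), Zn^2+ has 28 e⁻ (Z=30), Cd^2+ has 46 e⁻ (Z=48), Hg^2+ has 78 e⁻ (Z=80). Si^4+ < Ge^4+ (same group, period 3 vs 4); Ge^4+ < Ga^3+ (isoelectronic, higher Z=32 is smaller); Ga^3+ < Zn^2+ (both 28 e⁻, Z=31>30); Zn^2+ < Cd^2+ (same group, period 4 vs 5); Cd^2+ < Hg^2+ (same group, 1 shell fewer).

Hg^2+ > Cd^2+ > Zn^2+ > Ga^3+ > Ge^4+ > Si^4+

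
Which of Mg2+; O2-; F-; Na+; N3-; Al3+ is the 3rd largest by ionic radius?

F-

These species are isoelectronic with 10 electrons. The only difference is the number of protons: Al3+ (Z=13), Mg2+ (Z=12), Na+ (Z=11), F- (Z=9), O2- (Z=8), N3- (Z=7). The strongest nuclear pull (Al3+) gives the smallest ion.
Ordering: Al3+ < Mg2+ < Na+ < F- < O2- < N3-. The 3rd largest is F-.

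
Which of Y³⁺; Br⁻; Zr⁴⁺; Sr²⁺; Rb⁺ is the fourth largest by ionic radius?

Isoelectronic series (36 e⁻ each). Size is set by nuclear charge: more protons means a smaller ion. Zr⁴⁺ (Z=40), Y³⁺ (Z=39), Sr²⁺ (Z=38), Rb⁺ (Z=37), Br⁻ (Z=35).
So the order is Zr⁴⁺ < Y³⁺ < Sr²⁺ < Rb⁺ < Br⁻; the 4th-largest ion is Y³⁺.

Y³⁺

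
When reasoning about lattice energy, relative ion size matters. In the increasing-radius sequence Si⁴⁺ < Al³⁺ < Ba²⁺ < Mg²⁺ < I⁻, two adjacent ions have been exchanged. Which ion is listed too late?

Mg²⁺

Scanning neighbour by neighbour, only Ba²⁺/Mg²⁺ violates a trend: Mg²⁺ and Ba²⁺ are in one column with the same charge; the lighter period-3 ion has 3 fewer shells and is smaller. That makes Mg²⁺ the one sitting a position late relative to where it belongs.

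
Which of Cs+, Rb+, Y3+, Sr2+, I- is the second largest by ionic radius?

Cs+

First list Z and electron count for each: Y3+ (Z=39, 36 e⁻), Sr2+ (Z=38, 36 e⁻), Rb+ (Z=37, 36 e⁻), Cs+ (Z=55, 54 e⁻), I- (Z=53, 54 e⁻). Y3+ < Sr2+ (both 36 e⁻, Z=39>38); Sr2+ < Rb+ (isoelectronic, higher Z=38 is smaller); Rb+ < Cs+ (same group, 1 shell fewer); Cs+ < I- (both 54 e⁻, Z=55>53).
So the order is Y3+ < Sr2+ < Rb+ < Cs+ < I-; the 2nd-largest ion is Cs+.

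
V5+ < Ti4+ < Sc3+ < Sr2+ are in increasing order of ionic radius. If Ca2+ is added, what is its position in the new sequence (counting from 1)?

First list Z and electron count for each: V5+ has 18 e⁻ (Z=23), Ti4+ has 18 e⁻ (Z=22), Sc3+ has 18 e⁻ (Z=21), Ca2+ has 18 e⁻ (Z=20), Sr2+ has 36 e⁻ (Z=38). V5+ < Ti4+ (both 18 e⁻, Z=23>22); Ti4+ < Sc3+ (both 18 e⁻, Z=22>21); Sc3+ < Ca2+ (both 18 e⁻, Z=21>20); Ca2+ < Sr2+ (same group, period 4 vs 5).
The complete sequence is V5+ < Ti4+ < Sc3+ < Ca2+ < Sr2+. Ca2+ sits at position 4.

4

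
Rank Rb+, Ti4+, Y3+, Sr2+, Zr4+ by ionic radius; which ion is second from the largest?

Sr2+

Electron counts and nuclear charges: Ti4+ has 18 e⁻ (Z=22), Zr4+ has 36 e⁻ (Z=40), Y3+ has 36 e⁻ (Z=39), Sr2+ has 36 e⁻ (Z=38), Rb+ has 36 e⁻ (Z=37). Ti4+ < Zr4+ (same group, 1 shell fewer); Zr4+ < Y3+ (both 36 e⁻, Z=40>39); Y3+ < Sr2+ (both 36 e⁻, Z=39>38); Sr2+ < Rb+ (isoelectronic, higher Z=38 is smaller).
Full ascending order: Ti4+ < Zr4+ < Y3+ < Sr2+ < Rb+. Counting from the largest, position 2 is Sr2+.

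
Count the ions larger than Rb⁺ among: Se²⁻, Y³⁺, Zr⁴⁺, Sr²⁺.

Isoelectronic series (36 e⁻ each). Size is set by nuclear charge: more protons means a smaller ion. Zr⁴⁺ (Z=40), Y³⁺ (Z=39), Sr²⁺ (Z=38), Rb⁺ (Z=37), Se²⁻ (Z=34).
Relative to Rb⁺, the ions that are larger are Se²⁻. Count: 1.

1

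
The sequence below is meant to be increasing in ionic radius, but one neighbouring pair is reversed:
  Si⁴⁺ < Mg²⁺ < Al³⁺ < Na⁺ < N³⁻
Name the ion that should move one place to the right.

Compare adjacent ions: Al³⁺ and Mg²⁺ share 10 electrons; the higher nuclear charge on Al (Z=13) contracts it more, so Al³⁺ < Mg²⁺ — yet in this increasing list Mg²⁺ sits before Al³⁺. Nothing else is reversed, so Mg²⁺ should move one place to the right.

Mg²⁺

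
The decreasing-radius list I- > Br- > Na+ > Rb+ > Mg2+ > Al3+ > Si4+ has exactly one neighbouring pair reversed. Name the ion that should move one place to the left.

Rb+

Compare adjacent ions: Na+ and Rb+ are in one column with the same charge; the lighter period-3 ion has 2 fewer shells and is smaller — yet in this decreasing list Na+ sits before Rb+. Nothing else is reversed, so Rb+ should move one place to the left.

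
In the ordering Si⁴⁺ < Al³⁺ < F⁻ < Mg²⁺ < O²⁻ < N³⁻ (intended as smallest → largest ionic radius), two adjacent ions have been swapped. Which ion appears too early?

F⁻

Compare adjacent ions: both have 10 electrons but Z(Mg)=12 > Z(F)=9, so Mg²⁺ should be the smaller of the two — yet in this increasing list F⁻ sits before Mg²⁺. Nothing else is reversed, so F⁻ should move one place to the right.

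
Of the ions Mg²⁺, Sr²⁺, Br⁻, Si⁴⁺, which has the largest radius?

First list Z and electron count for each: Si⁴⁺: 10 e⁻, Z=14, Mg²⁺: 10 e⁻, Z=12, Sr²⁺: 36 e⁻, Z=38, Br⁻: 36 e⁻, Z=35. Si⁴⁺ < Mg²⁺ (isoelectronic, higher Z=14 is smaller); Mg²⁺ < Sr²⁺ (same group, period 3 vs 5); Sr²⁺ < Br⁻ (both 36 e⁻, Z=38>35).

Br⁻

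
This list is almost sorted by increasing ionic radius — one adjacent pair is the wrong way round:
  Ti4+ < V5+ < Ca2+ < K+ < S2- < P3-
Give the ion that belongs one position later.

Ti4+

The pair Ti4+, V5+ is the wrong way round — V5+ and Ti4+ share 18 electrons; the higher nuclear charge on V (Z=23) contracts it more, so V5+ < Ti4+. All other adjacent pairs agree with periodic trends, so Ti4+ is the misplaced ion.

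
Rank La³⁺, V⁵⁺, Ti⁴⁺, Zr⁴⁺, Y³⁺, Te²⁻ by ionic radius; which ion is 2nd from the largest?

La³⁺

Electron counts and nuclear charges: V⁵⁺ has 18 e⁻ (Z=23), Ti⁴⁺ has 18 e⁻ (Z=22), Zr⁴⁺ has 36 e⁻ (Z=40), Y³⁺ has 36 e⁻ (Z=39), La³⁺ has 54 e⁻ (Z=57), Te²⁻ has 54 e⁻ (Z=52). V⁵⁺ < Ti⁴⁺ (both 18 e⁻, Z=23>22); Ti⁴⁺ < Zr⁴⁺ (same group, period 4 vs 5); Zr⁴⁺ < Y³⁺ (isoelectronic, higher Z=40 is smaller); Y³⁺ < La³⁺ (same group, 1 shell fewer); La³⁺ < Te²⁻ (isoelectronic, higher Z=57 is smaller).
So the order is V⁵⁺ < Ti⁴⁺ < Zr⁴⁺ < Y³⁺ < La³⁺ < Te²⁻; the 2nd-largest ion is La³⁺.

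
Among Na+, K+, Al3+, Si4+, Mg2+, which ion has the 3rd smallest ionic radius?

Work out protons and electrons: Si4+ (Z=14, 10 e⁻), Al3+ (Z=13, 10 e⁻), Mg2+ (Z=12, 10 e⁻), Na+ (Z=11, 10 e⁻), K+ (Z=19, 18 e⁻). Si4+ < Al3+ (both 10 e⁻, Z=14>13); Al3+ < Mg2+ (both 10 e⁻, Z=13>12); Mg2+ < Na+ (both 10 e⁻, Z=12>11); Na+ < K+ (same group, 1 shell fewer).
So the order is Si4+ < Al3+ < Mg2+ < Na+ < K+; the 3rd-smallest ion is Mg2+.

Mg2+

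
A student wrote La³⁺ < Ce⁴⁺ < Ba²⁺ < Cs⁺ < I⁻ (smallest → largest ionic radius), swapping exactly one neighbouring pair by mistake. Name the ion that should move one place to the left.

Check each adjacent pair. La³⁺ and Ce⁴⁺ are reversed: Ce⁴⁺ and La³⁺ share 54 electrons; the higher nuclear charge on Ce (Z=58) contracts it more, so Ce⁴⁺ < La³⁺. No other neighbouring pair contradicts the periodic trends, so Ce⁴⁺ is the ion listed too late.

Ce⁴⁺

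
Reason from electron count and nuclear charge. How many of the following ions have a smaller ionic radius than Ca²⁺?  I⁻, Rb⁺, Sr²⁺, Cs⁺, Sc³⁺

Tabulating Z and e⁻: Sc³⁺: 18 e⁻, Z=21, Ca²⁺: 18 e⁻, Z=20, Sr²⁺: 36 e⁻, Z=38, Rb⁺: 36 e⁻, Z=37, Cs⁺: 54 e⁻, Z=55, I⁻: 54 e⁻, Z=53. Sc³⁺ < Ca²⁺ (isoelectronic, higher Z=21 is smaller); Ca²⁺ < Sr²⁺ (same group, period 4 vs 5); Sr²⁺ < Rb⁺ (isoelectronic, higher Z=38 is smaller); Rb⁺ < Cs⁺ (same group, 1 shell fewer); Cs⁺ < I⁻ (both 54 e⁻, Z=55>53).
Overall: Sc³⁺ < Ca²⁺ < Sr²⁺ < Rb⁺ < Cs⁺ < I⁻. Ca²⁺ has 1 below it and 4 above. So 1 is smaller.

1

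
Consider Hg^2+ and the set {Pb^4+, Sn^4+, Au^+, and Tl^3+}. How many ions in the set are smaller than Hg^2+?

Work out protons and electrons: Sn^4+: 46 e⁻, Z=50, Pb^4+: 78 e⁻, Z=82, Tl^3+: 78 e⁻, Z=81, Hg^2+: 78 e⁻, Z=80, Au^+: 78 e⁻, Z=79. Sn^4+ < Pb^4+ (same group, period 5 vs 6); Pb^4+ < Tl^3+ (isoelectronic, higher Z=82 is smaller); Tl^3+ < Hg^2+ (isoelectronic, higher Z=81 is smaller); Hg^2+ < Au^+ (both 78 e⁻, Z=80>79).
Ordering all of them (including Hg^2+) by radius gives Sn^4+ < Pb^4+ < Tl^3+ < Hg^2+ < Au^+. So 3 are smaller.

3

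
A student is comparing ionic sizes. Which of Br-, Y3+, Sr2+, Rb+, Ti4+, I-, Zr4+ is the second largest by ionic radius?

Br-

First list Z and electron count for each: Ti4+ (Z=22, 18 e⁻), Zr4+ (Z=40, 36 e⁻), Y3+ (Z=39, 36 e⁻), Sr2+ (Z=38, 36 e⁻), Rb+ (Z=37, 36 e⁻), Br- (Z=35, 36 e⁻), I- (Z=53, 54 e⁻). Ti4+ < Zr4+ (same group, period 4 vs 5); Zr4+ < Y3+ (both 36 e⁻, Z=40>39); Y3+ < Sr2+ (both 36 e⁻, Z=39>38); Sr2+ < Rb+ (both 36 e⁻, Z=38>37); Rb+ < Br- (isoelectronic, higher Z=37 is smaller); Br- < I- (same group, 1 shell fewer).
So the order is Ti4+ < Zr4+ < Y3+ < Sr2+ < Rb+ < Br- < I-; the 2nd-largest ion is Br-.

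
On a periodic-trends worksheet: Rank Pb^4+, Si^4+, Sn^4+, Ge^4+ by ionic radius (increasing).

Si^4+ < Ge^4+ < Sn^4+ < Pb^4+

Same group, same charge. Going down the group adds an extra shell of electrons, so the ion gets larger: Si^4+ is highest in the group and smallest.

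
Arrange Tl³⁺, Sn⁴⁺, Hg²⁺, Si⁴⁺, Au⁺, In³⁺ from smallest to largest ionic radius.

Si⁴⁺ < Sn⁴⁺ < In³⁺ < Tl³⁺ < Hg²⁺ < Au⁺

Electron counts and nuclear charges: Si⁴⁺ has 10 e⁻ (Z=14), Sn⁴⁺ has 46 e⁻ (Z=50), In³⁺ has 46 e⁻ (Z=49), Tl³⁺ has 78 e⁻ (Z=81), Hg²⁺ has 78 e⁻ (Z=80), Au⁺ has 78 e⁻ (Z=79). Si⁴⁺ < Sn⁴⁺ (same group, period 3 vs 5); Sn⁴⁺ < In³⁺ (isoelectronic, higher Z=50 is smaller); In³⁺ < Tl³⁺ (same group, 1 shell fewer); Tl³⁺ < Hg²⁺ (isoelectronic, higher Z=81 is smaller); Hg²⁺ < Au⁺ (isoelectronic, higher Z=80 is smaller).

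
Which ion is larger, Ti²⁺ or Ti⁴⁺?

Ti²⁺

For a single element, ionic radius drops as positive charge rises — Ti⁴⁺ < Ti²⁺.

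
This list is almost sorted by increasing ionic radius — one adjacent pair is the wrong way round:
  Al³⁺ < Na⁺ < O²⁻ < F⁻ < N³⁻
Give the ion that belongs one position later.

Scanning neighbour by neighbour, only O²⁻/F⁻ violates a trend: they are isoelectronic (10 e⁻) and F has more protons than O (9 vs 8), making F⁻ smaller. That makes O²⁻ the one sitting a position early relative to where it belongs.

O²⁻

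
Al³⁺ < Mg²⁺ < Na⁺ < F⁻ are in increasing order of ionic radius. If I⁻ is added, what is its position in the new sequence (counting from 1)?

5

Al³⁺ (Z=13, 10 e⁻), Mg²⁺ (Z=12, 10 e⁻), Na⁺ (Z=11, 10 e⁻), F⁻ (Z=9, 10 e⁻), I⁻ (Z=53, 54 e⁻). Al³⁺ < Mg²⁺ (isoelectronic, higher Z=13 is smaller); Mg²⁺ < Na⁺ (isoelectronic, higher Z=12 is smaller); Na⁺ < F⁻ (isoelectronic, higher Z=11 is smaller); F⁻ < I⁻ (same group, period 2 vs 5).
The complete sequence is Al³⁺ < Mg²⁺ < Na⁺ < F⁻ < I⁻. I⁻ sits at position 5.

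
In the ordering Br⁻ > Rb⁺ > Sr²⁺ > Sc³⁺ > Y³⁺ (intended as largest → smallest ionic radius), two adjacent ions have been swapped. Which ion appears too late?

Y³⁺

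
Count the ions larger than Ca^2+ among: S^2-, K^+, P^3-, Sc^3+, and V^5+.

3

Each ion has 18 electrons. The ranking follows nuclear charge in reverse — greater Z gives a smaller radius. V^5+ (Z=23), Sc^3+ (Z=21), Ca^2+ (Z=20), K^+ (Z=19), S^2- (Z=16), P^3- (Z=15).
Overall: V^5+ < Sc^3+ < Ca^2+ < K^+ < S^2- < P^3-. Ca^2+ has 2 below it and 3 above. So 3 are larger.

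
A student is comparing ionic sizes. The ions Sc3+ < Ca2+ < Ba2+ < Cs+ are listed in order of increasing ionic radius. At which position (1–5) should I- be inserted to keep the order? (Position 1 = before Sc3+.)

Tabulating Z and e⁻: Sc3+: 18 e⁻, Z=21, Ca2+: 18 e⁻, Z=20, Ba2+: 54 e⁻, Z=56, Cs+: 54 e⁻, Z=55, I-: 54 e⁻, Z=53. Sc3+ < Ca2+ (isoelectronic, higher Z=21 is smaller); Ca2+ < Ba2+ (same group, 2 shells fewer); Ba2+ < Cs+ (both 54 e⁻, Z=56>55); Cs+ < I- (isoelectronic, higher Z=55 is smaller).
The complete sequence is Sc3+ < Ca2+ < Ba2+ < Cs+ < I-. I- sits at position 5.

5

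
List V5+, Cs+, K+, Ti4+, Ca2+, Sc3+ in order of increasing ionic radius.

Tabulating Z and e⁻: V5+ has 18 e⁻ (Z=23), Ti4+ has 18 e⁻ (Z=22), Sc3+ has 18 e⁻ (Z=21), Ca2+ has 18 e⁻ (Z=20), K+ has 18 e⁻ (Z=19), Cs+ has 54 e⁻ (Z=55). V5+ < Ti4+ (isoelectronic, higher Z=23 is smaller); Ti4+ < Sc3+ (both 18 e⁻, Z=22>21); Sc3+ < Ca2+ (both 18 e⁻, Z=21>20); Ca2+ < K+ (isoelectronic, higher Z=20 is smaller); K+ < Cs+ (same group, 2 shells fewer).

V5+ < Ti4+ < Sc3+ < Ca2+ < K+ < Cs+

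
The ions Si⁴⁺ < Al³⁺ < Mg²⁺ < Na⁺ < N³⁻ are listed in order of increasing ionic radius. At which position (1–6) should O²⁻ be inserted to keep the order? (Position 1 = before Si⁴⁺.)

Each ion has 10 electrons. The ranking follows nuclear charge in reverse — greater Z gives a smaller radius. Si⁴⁺ (Z=14), Al³⁺ (Z=13), Mg²⁺ (Z=12), Na⁺ (Z=11), O²⁻ (Z=8), N³⁻ (Z=7).
With O²⁻ included the full order is Si⁴⁺ < Al³⁺ < Mg²⁺ < Na⁺ < O²⁻ < N³⁻, so it takes position 5.

5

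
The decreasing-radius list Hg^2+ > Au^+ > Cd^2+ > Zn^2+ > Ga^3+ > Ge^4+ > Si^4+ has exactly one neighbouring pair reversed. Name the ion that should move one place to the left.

The pair Hg^2+, Au^+ is the wrong way round — they are isoelectronic (78 e⁻) and Hg has more protons than Au (80 vs 79), making Hg^2+ smaller. All other adjacent pairs agree with periodic trends, so Au^+ is the misplaced ion.

Au^+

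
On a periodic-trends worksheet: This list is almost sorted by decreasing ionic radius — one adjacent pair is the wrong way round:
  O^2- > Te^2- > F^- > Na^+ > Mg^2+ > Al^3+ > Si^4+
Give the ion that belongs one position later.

The pair O^2-, Te^2- is the wrong way round — same group and charge — period 2 sits above period 5, so O^2- is smaller. All other adjacent pairs agree with periodic trends, so O^2- is the misplaced ion.

O^2-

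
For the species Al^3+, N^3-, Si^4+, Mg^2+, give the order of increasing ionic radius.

Si^4+ < Al^3+ < Mg^2+ < N^3-

Isoelectronic series (10 e⁻ each). Size is set by nuclear charge: more protons means a smaller ion. Si^4+ (Z=14), Al^3+ (Z=13), Mg^2+ (Z=12), N^3- (Z=7).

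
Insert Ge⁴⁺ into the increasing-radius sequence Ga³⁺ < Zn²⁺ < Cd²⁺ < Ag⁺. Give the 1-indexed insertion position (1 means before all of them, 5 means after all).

1

Electron counts and nuclear charges: Ge⁴⁺ (Z=32, 28 e⁻), Ga³⁺ (Z=31, 28 e⁻), Zn²⁺ (Z=30, 28 e⁻), Cd²⁺ (Z=48, 46 e⁻), Ag⁺ (Z=47, 46 e⁻). Ge⁴⁺ < Ga³⁺ (both 28 e⁻, Z=32>31); Ga³⁺ < Zn²⁺ (isoelectronic, higher Z=31 is smaller); Zn²⁺ < Cd²⁺ (same group, period 4 vs 5); Cd²⁺ < Ag⁺ (isoelectronic, higher Z=48 is smaller).
With Ge⁴⁺ included the full order is Ge⁴⁺ < Ga³⁺ < Zn²⁺ < Cd²⁺ < Ag⁺, so it takes position 1.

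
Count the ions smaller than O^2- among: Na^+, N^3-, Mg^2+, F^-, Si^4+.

4

Each ion has 10 electrons. The ranking follows nuclear charge in reverse — greater Z gives a smaller radius. Si^4+ (Z=14), Mg^2+ (Z=12), Na^+ (Z=11), F^- (Z=9), O^2- (Z=8), N^3- (Z=7).
Overall: Si^4+ < Mg^2+ < Na^+ < F^- < O^2- < N^3-. O^2- has 4 below it and 1 above. So 4 are smaller.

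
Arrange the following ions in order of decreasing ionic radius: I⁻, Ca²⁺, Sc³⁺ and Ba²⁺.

Tabulating Z and e⁻: Sc³⁺ has 18 e⁻ (Z=21), Ca²⁺ has 18 e⁻ (Z=20), Ba²⁺ has 54 e⁻ (Z=56), I⁻ has 54 e⁻ (Z=53). Sc³⁺ < Ca²⁺ (isoelectronic, higher Z=21 is smaller); Ca²⁺ < Ba²⁺ (same group, 2 shells fewer); Ba²⁺ < I⁻ (isoelectronic, higher Z=56 is smaller).

I⁻ > Ba²⁺ > Ca²⁺ > Sc³⁺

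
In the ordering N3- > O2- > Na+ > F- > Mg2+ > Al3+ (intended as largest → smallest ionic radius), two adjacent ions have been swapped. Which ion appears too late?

F-

Scanning neighbour by neighbour, only Na+/F- violates a trend: Na+ and F- share 10 electrons; the higher nuclear charge on Na (Z=11) contracts it more, so Na+ < F-. That makes F- the one sitting a position late relative to where it belongs.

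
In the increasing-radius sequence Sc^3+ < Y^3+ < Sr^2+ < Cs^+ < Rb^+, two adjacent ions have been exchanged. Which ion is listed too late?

Rb^+

The pair Cs^+, Rb^+ is the wrong way round — same group and charge — period 5 sits above period 6, so Rb^+ is smaller. All other adjacent pairs agree with periodic trends, so Rb^+ is the misplaced ion.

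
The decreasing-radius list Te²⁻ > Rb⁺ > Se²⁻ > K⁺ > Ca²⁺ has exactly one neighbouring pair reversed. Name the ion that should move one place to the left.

Check each adjacent pair. Rb⁺ and Se²⁻ are reversed: they are isoelectronic (36 e⁻) and Rb has more protons than Se (37 vs 34), making Rb⁺ smaller. No other neighbouring pair contradicts the periodic trends, so Se²⁻ is the ion listed too late.

Se²⁻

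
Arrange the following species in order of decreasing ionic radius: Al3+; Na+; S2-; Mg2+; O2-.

S2- > O2- > Na+ > Mg2+ > Al3+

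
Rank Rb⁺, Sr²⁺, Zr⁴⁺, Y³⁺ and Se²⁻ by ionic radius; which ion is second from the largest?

Isoelectronic series (36 e⁻ each). Size is set by nuclear charge: more protons means a smaller ion. Zr⁴⁺ (Z=40), Y³⁺ (Z=39), Sr²⁺ (Z=38), Rb⁺ (Z=37), Se²⁻ (Z=34).
So the order is Zr⁴⁺ < Y³⁺ < Sr²⁺ < Rb⁺ < Se²⁻; the 2nd-largest ion is Rb⁺.

Rb⁺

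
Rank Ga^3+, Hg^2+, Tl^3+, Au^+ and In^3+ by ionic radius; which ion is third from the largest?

Ga^3+ has 28 e⁻ (Z=31), In^3+ has 46 e⁻ (Z=49), Tl^3+ has 78 e⁻ (Z=81), Hg^2+ has 78 e⁻ (Z=80), Au^+ has 78 e⁻ (Z=79). Ga^3+ < In^3+ (same group, 1 shell fewer); In^3+ < Tl^3+ (same group, 1 shell fewer); Tl^3+ < Hg^2+ (isoelectronic, higher Z=81 is smaller); Hg^2+ < Au^+ (isoelectronic, higher Z=80 is smaller).
So the order is Ga^3+ < In^3+ < Tl^3+ < Hg^2+ < Au^+; the 3rd-largest ion is Tl^3+.

Tl^3+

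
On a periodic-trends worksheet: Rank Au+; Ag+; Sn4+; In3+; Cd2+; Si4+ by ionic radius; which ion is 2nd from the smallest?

Sn4+

Si4+: 10 e⁻, Z=14, Sn4+: 46 e⁻, Z=50, In3+: 46 e⁻, Z=49, Cd2+: 46 e⁻, Z=48, Ag+: 46 e⁻, Z=47, Au+: 78 e⁻, Z=79. Si4+ < Sn4+ (same group, 2 shells fewer); Sn4+ < In3+ (both 46 e⁻, Z=50>49); In3+ < Cd2+ (isoelectronic, higher Z=49 is smaller); Cd2+ < Ag+ (both 46 e⁻, Z=48>47); Ag+ < Au+ (same group, 1 shell fewer).
Full ascending order: Si4+ < Sn4+ < In3+ < Cd2+ < Ag+ < Au+. Counting from the smallest, position 2 is Sn4+.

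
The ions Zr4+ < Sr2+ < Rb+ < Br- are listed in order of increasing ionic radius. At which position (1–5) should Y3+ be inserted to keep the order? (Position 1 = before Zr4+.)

2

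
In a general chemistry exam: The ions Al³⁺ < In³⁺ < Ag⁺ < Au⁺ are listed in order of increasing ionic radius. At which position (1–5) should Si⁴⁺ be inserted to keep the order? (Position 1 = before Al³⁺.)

1

Electron counts and nuclear charges: Si⁴⁺ has 10 e⁻ (Z=14), Al³⁺ has 10 e⁻ (Z=13), In³⁺ has 46 e⁻ (Z=49), Ag⁺ has 46 e⁻ (Z=47), Au⁺ has 78 e⁻ (Z=79). Si⁴⁺ < Al³⁺ (isoelectronic, higher Z=14 is smaller); Al³⁺ < In³⁺ (same group, 2 shells fewer); In³⁺ < Ag⁺ (both 46 e⁻, Z=49>47); Ag⁺ < Au⁺ (same group, 1 shell fewer).
Merged order: Si⁴⁺ < Al³⁺ < In³⁺ < Ag⁺ < Au⁺ — Si⁴⁺ is number 1.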